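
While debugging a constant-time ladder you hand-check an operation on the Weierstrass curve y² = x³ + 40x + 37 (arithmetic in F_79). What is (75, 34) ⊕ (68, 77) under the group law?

(35, 25)

(75, 34) + (68, 77). λ = (77 - 34)/(68 - 75) ≡ 43/72 mod 79. 72⁻¹ ≡ 45 (mod 79) since 72·45 = 3240 ≡ 1, so λ ≡ 39.
  x = λ² - 75 - 68 = 1521 - 143 ≡ 35; y = λ·(75 - 35) - 34 ≡ 25. → (35, 25)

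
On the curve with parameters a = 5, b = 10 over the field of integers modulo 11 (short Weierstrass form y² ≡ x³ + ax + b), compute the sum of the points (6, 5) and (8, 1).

(1, 7)

(6, 5) + (8, 1). λ = (1 - 5)/(8 - 6) ≡ 7/2 mod 11. 2⁻¹ ≡ 6 (mod 11), so λ ≡ 9.
  x = λ² - 6 - 8 = 81 - 14 ≡ 1; y = λ·(6 - 1) - 5 ≡ 7. → (1, 7)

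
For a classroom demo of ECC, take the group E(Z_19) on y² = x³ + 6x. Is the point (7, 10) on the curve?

yes

y² = 10² ≡ 5; x³ + 6x + 0 = 385 ≡ 5 (mod 19). 5 = 5.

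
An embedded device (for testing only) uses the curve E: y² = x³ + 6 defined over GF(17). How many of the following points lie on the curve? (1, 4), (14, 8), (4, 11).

2

(1, 4): 4² ≡ 16, rhs ≡ 7 → off.
(14, 8): 8² ≡ 13, rhs ≡ 13 → on.
(4, 11): 11² ≡ 2, rhs ≡ 2 → on.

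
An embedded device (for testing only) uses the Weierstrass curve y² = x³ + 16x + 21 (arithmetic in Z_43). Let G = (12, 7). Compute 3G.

Repeated addition: build up to 3G.
2G: tangent at (12, 7): λ = (3·12² + 16)/(2·7) ≡ 18/14. 14⁻¹ ≡ 40 (mod 43), so λ ≡ 18·40 ≡ 32.
  x = λ² - 12 - 12 = 1024 - 24 ≡ 11; y = λ·(12 - 11) - 7 ≡ 25. → (11, 25)
3G: (11, 25) + (12, 7). λ = (7 - 25)/(12 - 11) ≡ 25/1 mod 43. 1⁻¹ ≡ 1 (mod 43) since 1·1 = 1 ≡ 1, so λ ≡ 25.
  x = λ² - 11 - 12 = 625 - 23 ≡ 0; y = λ·(11 - 0) - 25 ≡ 35. → (0, 35)

(0, 35)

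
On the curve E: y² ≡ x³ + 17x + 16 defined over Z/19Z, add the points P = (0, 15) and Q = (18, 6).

(0, 15) + (18, 6). λ = (6 - 15)/(18 - 0) ≡ 10/18 mod 19. 18⁻¹ ≡ 18 (mod 19) since 18·18 = 324 ≡ 1, so λ ≡ 9.
  x = λ² - 0 - 18 = 81 - 18 ≡ 6; y = λ·(0 - 6) - 15 ≡ 7. → (6, 7)

(6, 7)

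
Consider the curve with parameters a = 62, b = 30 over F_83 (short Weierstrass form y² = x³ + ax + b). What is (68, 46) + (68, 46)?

tangent at (68, 46): λ = (3·68² + 62)/(2·46) ≡ 73/9. 9⁻¹ ≡ 37 (mod 83), so λ ≡ 73·37 ≡ 45.
  x = λ² - 68 - 68 = 2025 - 136 ≡ 63; y = λ·(68 - 63) - 46 ≡ 13. → (63, 13)

(63, 13)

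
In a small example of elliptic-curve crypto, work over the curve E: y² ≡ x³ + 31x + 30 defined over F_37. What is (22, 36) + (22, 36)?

(23, 21)

tangent at (22, 36): λ = (3·22² + 31)/(2·36) ≡ 3/35. 35⁻¹ ≡ 18 (mod 37), so λ ≡ 3·18 ≡ 17.
  x = λ² - 22 - 22 = 289 - 44 ≡ 23; y = λ·(22 - 23) - 36 ≡ 21. → (23, 21)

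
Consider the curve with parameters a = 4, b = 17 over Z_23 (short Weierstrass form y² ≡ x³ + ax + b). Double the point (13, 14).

(21, 1)

tangent at (13, 14): λ = (3·13² + 4)/(2·14) ≡ 5/5. 5⁻¹ ≡ 14 (mod 23), so λ ≡ 5·14 ≡ 1.
  x = λ² - 13 - 13 = 1 - 26 ≡ 21; y = λ·(13 - 21) - 14 ≡ 1. → (21, 1)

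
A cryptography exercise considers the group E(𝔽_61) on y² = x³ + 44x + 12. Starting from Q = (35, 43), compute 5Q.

Double-and-add on 5 = (101)₂. Start with Q = (35, 43) for the leading 1-bit.
double: tangent at (35, 43): λ = (3·35² + 44)/(2·43) ≡ 59/25. 25⁻¹ ≡ 22 (mod 61), so λ ≡ 59·22 ≡ 17.
  x = λ² - 35 - 35 = 289 - 70 ≡ 36; y = λ·(35 - 36) - 43 ≡ 1. → (36, 1)
double: tangent at (36, 1): λ = (3·36² + 44)/(2·1) ≡ 28/2. 2⁻¹ ≡ 31 (mod 61), so λ ≡ 28·31 ≡ 14.
  x = λ² - 36 - 36 = 196 - 72 ≡ 2; y = λ·(36 - 2) - 1 ≡ 48. → (2, 48)
add Q: (2, 48) + (35, 43). λ = (43 - 48)/(35 - 2) ≡ 56/33 mod 61. 33⁻¹ ≡ 37 (mod 61) since 33·37 = 1221 ≡ 1, so λ ≡ 59.
  x = λ² - 2 - 35 = 3481 - 37 ≡ 28; y = λ·(2 - 28) - 48 ≡ 4. → (28, 4)

(28, 4)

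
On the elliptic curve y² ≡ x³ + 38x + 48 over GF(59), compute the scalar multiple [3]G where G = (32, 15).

Repeated addition: build up to 3G.
2G: tangent at (32, 15): λ = (3·32² + 38)/(2·15) ≡ 42/30. 30⁻¹ ≡ 2 (mod 59) since 30·2 = 60 ≡ 1, so λ ≡ 42·2 ≡ 25.
  x = λ² - 32 - 32 = 625 - 64 ≡ 30; y = λ·(32 - 30) - 15 ≡ 35. → (30, 35)
3G: (30, 35) + (32, 15). λ = (15 - 35)/(32 - 30) ≡ 39/2 mod 59. 2⁻¹ ≡ 30 (mod 59) since 2·30 = 60 ≡ 1, so λ ≡ 49.
  x = λ² - 30 - 32 = 2401 - 62 ≡ 38; y = λ·(30 - 38) - 35 ≡ 45. → (38, 45)

(38, 45)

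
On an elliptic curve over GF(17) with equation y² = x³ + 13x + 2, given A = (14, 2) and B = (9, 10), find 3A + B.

(2, 11)

First 3A:
Repeated addition: build up to 3A.
2A: tangent at (14, 2): λ = (3·14² + 13)/(2·2) ≡ 6/4. 4⁻¹ ≡ 13 (mod 17), so λ ≡ 6·13 ≡ 10.
  x = λ² - 14 - 14 = 100 - 28 ≡ 4; y = λ·(14 - 4) - 2 ≡ 13. → (4, 13)
3A: (4, 13) + (14, 2). λ = (2 - 13)/(14 - 4) ≡ 6/10 mod 17. 10⁻¹ ≡ 12 (mod 17) since 10·12 = 120 ≡ 1, so λ ≡ 4.
  x = λ² - 4 - 14 = 16 - 18 ≡ 15; y = λ·(4 - 15) - 13 ≡ 11. → (15, 11)
3A = (15, 11).
Finally 3A + B:
(15, 11) + (9, 10). λ = (10 - 11)/(9 - 15) ≡ 16/11 mod 17. 11⁻¹ ≡ 14 (mod 17), so λ ≡ 3.
  x = λ² - 15 - 9 = 9 - 24 ≡ 2; y = λ·(15 - 2) - 11 ≡ 11. → (2, 11)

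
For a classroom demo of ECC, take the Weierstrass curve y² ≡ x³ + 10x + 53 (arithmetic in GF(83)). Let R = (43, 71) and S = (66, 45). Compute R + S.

(44, 42)

(43, 71) + (66, 45). λ = (45 - 71)/(66 - 43) ≡ 57/23 mod 83. 23⁻¹ ≡ 65 (mod 83), so λ ≡ 53.
  x = λ² - 43 - 66 = 2809 - 109 ≡ 44; y = λ·(43 - 44) - 71 ≡ 42. → (44, 42)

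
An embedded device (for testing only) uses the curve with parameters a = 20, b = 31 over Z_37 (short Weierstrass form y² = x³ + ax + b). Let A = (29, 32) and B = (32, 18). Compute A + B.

(6, 21)

(29, 32) + (32, 18). λ = (18 - 32)/(32 - 29) ≡ 23/3 mod 37. 3⁻¹ ≡ 25 (mod 37), so λ ≡ 20.
  x = λ² - 29 - 32 = 400 - 61 ≡ 6; y = λ·(29 - 6) - 32 ≡ 21. → (6, 21)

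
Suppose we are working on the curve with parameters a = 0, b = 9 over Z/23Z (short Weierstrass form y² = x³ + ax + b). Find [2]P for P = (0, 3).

(0, 20)

tangent at (0, 3): λ = (3·0² + 0)/(2·3) ≡ 0/6. 6⁻¹ ≡ 4 (mod 23) since 6·4 = 24 ≡ 1, so λ ≡ 0·4 ≡ 0.
  x = λ² - 0 - 0 = 0 - 0 ≡ 0; y = λ·(0 - 0) - 3 ≡ 20. → (0, 20)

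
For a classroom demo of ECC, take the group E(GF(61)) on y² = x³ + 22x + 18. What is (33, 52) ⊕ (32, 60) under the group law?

(60, 42)

(33, 52) + (32, 60). λ = (60 - 52)/(32 - 33) ≡ 8/60 mod 61. 60⁻¹ ≡ 60 (mod 61), so λ ≡ 53.
  x = λ² - 33 - 32 = 2809 - 65 ≡ 60; y = λ·(33 - 60) - 52 ≡ 42. → (60, 42)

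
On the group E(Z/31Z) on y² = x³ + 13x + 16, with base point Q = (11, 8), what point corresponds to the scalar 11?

(11, 23)

Double-and-add on 11 = (1011)₂. Start with Q = (11, 8) for the leading 1-bit.
double: tangent at (11, 8): λ = (3·11² + 13)/(2·8) ≡ 4/16. 16⁻¹ ≡ 2 (mod 31), so λ ≡ 4·2 ≡ 8.
  x = λ² - 11 - 11 = 64 - 22 ≡ 11; y = λ·(11 - 11) - 8 ≡ 23. → (11, 23)
double: tangent at (11, 23): λ = (3·11² + 13)/(2·23) ≡ 4/15. 15⁻¹ ≡ 29 (mod 31) since 15·29 = 435 ≡ 1, so λ ≡ 4·29 ≡ 23.
  x = λ² - 11 - 11 = 529 - 22 ≡ 11; y = λ·(11 - 11) - 23 ≡ 8. → (11, 8)
add Q: tangent at (11, 8): λ = (3·11² + 13)/(2·8) ≡ 4/16. 16⁻¹ ≡ 2 (mod 31), so λ ≡ 4·2 ≡ 8.
  x = λ² - 11 - 11 = 64 - 22 ≡ 11; y = λ·(11 - 11) - 8 ≡ 23. → (11, 23)
double: tangent at (11, 23): λ = (3·11² + 13)/(2·23) ≡ 4/15. 15⁻¹ ≡ 29 (mod 31), so λ ≡ 4·29 ≡ 23.
  x = λ² - 11 - 11 = 529 - 22 ≡ 11; y = λ·(11 - 11) - 23 ≡ 8. → (11, 8)
add Q: tangent at (11, 8): λ = (3·11² + 13)/(2·8) ≡ 4/16. 16⁻¹ ≡ 2 (mod 31), so λ ≡ 4·2 ≡ 8.
  x = λ² - 11 - 11 = 64 - 22 ≡ 11; y = λ·(11 - 11) - 8 ≡ 23. → (11, 23)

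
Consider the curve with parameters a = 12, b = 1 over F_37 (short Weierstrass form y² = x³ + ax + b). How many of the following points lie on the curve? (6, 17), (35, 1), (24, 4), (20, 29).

(6, 17): 17² ≡ 30, rhs ≡ 30 → on.
(35, 1): 1² ≡ 1, rhs ≡ 6 → off.
(24, 4): 4² ≡ 16, rhs ≡ 16 → on.
(20, 29): 29² ≡ 27, rhs ≡ 27 → on.

3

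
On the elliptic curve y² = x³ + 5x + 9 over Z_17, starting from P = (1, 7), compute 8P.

Double-and-add on 8 = (1000)₂. Start with P = (1, 7) for the leading 1-bit.
double: tangent at (1, 7): λ = (3·1² + 5)/(2·7) ≡ 8/14. 14⁻¹ ≡ 11 (mod 17) since 14·11 = 154 ≡ 1, so λ ≡ 8·11 ≡ 3.
  x = λ² - 1 - 1 = 9 - 2 ≡ 7; y = λ·(1 - 7) - 7 ≡ 9. → (7, 9)
double: tangent at (7, 9): λ = (3·7² + 5)/(2·9) ≡ 16/1. 1⁻¹ ≡ 1 (mod 17), so λ ≡ 16·1 ≡ 16.
  x = λ² - 7 - 7 = 256 - 14 ≡ 4; y = λ·(7 - 4) - 9 ≡ 5. → (4, 5)
double: tangent at (4, 5): λ = (3·4² + 5)/(2·5) ≡ 2/10. 10⁻¹ ≡ 12 (mod 17), so λ ≡ 2·12 ≡ 7.
  x = λ² - 4 - 4 = 49 - 8 ≡ 7; y = λ·(4 - 7) - 5 ≡ 8. → (7, 8)

(7, 8)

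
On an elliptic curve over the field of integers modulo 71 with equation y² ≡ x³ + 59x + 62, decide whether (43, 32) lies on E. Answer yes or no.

y² = 32² ≡ 30; x³ + 59x + 62 = 82106 ≡ 30 (mod 71). 30 = 30.

yes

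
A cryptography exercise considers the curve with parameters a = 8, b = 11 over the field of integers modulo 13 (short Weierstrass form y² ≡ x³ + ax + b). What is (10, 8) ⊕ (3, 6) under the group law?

(10, 8) + (3, 6). λ = (6 - 8)/(3 - 10) ≡ 11/6 mod 13. 6⁻¹ ≡ 11 (mod 13) since 6·11 = 66 ≡ 1, so λ ≡ 4.
  x = λ² - 10 - 3 = 16 - 13 ≡ 3; y = λ·(10 - 3) - 8 ≡ 7. → (3, 7)

(3, 7)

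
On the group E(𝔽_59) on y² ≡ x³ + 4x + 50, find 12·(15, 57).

(13, 23)

Write Q = (15, 57).
Double-and-add on 12 = (1100)₂. Start with Q = (15, 57) for the leading 1-bit.
double: tangent at (15, 57): λ = (3·15² + 4)/(2·57) ≡ 30/55. 55⁻¹ ≡ 44 (mod 59), so λ ≡ 30·44 ≡ 22.
  x = λ² - 15 - 15 = 484 - 30 ≡ 41; y = λ·(15 - 41) - 57 ≡ 20. → (41, 20)
add Q: (41, 20) + (15, 57). λ = (57 - 20)/(15 - 41) ≡ 37/33 mod 59. 33⁻¹ ≡ 34 (mod 59), so λ ≡ 19.
  x = λ² - 41 - 15 = 361 - 56 ≡ 10; y = λ·(41 - 10) - 20 ≡ 38. → (10, 38)
double: tangent at (10, 38): λ = (3·10² + 4)/(2·38) ≡ 9/17. 17⁻¹ ≡ 7 (mod 59), so λ ≡ 9·7 ≡ 4.
  x = λ² - 10 - 10 = 16 - 20 ≡ 55; y = λ·(10 - 55) - 38 ≡ 18. → (55, 18)
double: tangent at (55, 18): λ = (3·55² + 4)/(2·18) ≡ 52/36. 36⁻¹ ≡ 41 (mod 59), so λ ≡ 52·41 ≡ 8.
  x = λ² - 55 - 55 = 64 - 110 ≡ 13; y = λ·(55 - 13) - 18 ≡ 23. → (13, 23)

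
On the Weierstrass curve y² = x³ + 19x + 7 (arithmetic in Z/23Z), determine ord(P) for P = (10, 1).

2P: tangent at (10, 1): λ = (3·10² + 19)/(2·1) ≡ 20/2. 2⁻¹ ≡ 12 (mod 23) since 2·12 = 24 ≡ 1, so λ ≡ 20·12 ≡ 10.
  x = λ² - 10 - 10 = 100 - 20 ≡ 11; y = λ·(10 - 11) - 1 ≡ 12. → (11, 12)
3P: (11, 12) + (10, 1). λ = (1 - 12)/(10 - 11) ≡ 12/22 mod 23. 22⁻¹ ≡ 22 (mod 23), so λ ≡ 11.
  x = λ² - 11 - 10 = 121 - 21 ≡ 8; y = λ·(11 - 8) - 12 ≡ 21. → (8, 21)
4P: (8, 21) + (10, 1). λ = (1 - 21)/(10 - 8) ≡ 3/2 mod 23. 2⁻¹ ≡ 12 (mod 23) since 2·12 = 24 ≡ 1, so λ ≡ 13.
  x = λ² - 8 - 10 = 169 - 18 ≡ 13; y = λ·(8 - 13) - 21 ≡ 6. → (13, 6)
5P: (13, 6) + (10, 1). λ = (1 - 6)/(10 - 13) ≡ 18/20 mod 23. 20⁻¹ ≡ 15 (mod 23) since 20·15 = 300 ≡ 1, so λ ≡ 17.
  x = λ² - 13 - 10 = 289 - 23 ≡ 13; y = λ·(13 - 13) - 6 ≡ 17. → (13, 17)
6P: (13, 17) + (10, 1). λ = (1 - 17)/(10 - 13) ≡ 7/20 mod 23. 20⁻¹ ≡ 15 (mod 23) since 20·15 = 300 ≡ 1, so λ ≡ 13.
  x = λ² - 13 - 10 = 169 - 23 ≡ 8; y = λ·(13 - 8) - 17 ≡ 2. → (8, 2)
7P: (8, 2) + (10, 1). λ = (1 - 2)/(10 - 8) ≡ 22/2 mod 23. 2⁻¹ ≡ 12 (mod 23), so λ ≡ 11.
  x = λ² - 8 - 10 = 121 - 18 ≡ 11; y = λ·(8 - 11) - 2 ≡ 11. → (11, 11)
8P: (11, 11) + (10, 1). λ = (1 - 11)/(10 - 11) ≡ 13/22 mod 23. 22⁻¹ ≡ 22 (mod 23), so λ ≡ 10.
  x = λ² - 11 - 10 = 100 - 21 ≡ 10; y = λ·(11 - 10) - 11 ≡ 22. → (10, 22)
9P: (10, 22) + (10, 1): same x and y₁ ≡ -y₂, so the sum is O.
9P = O, so the order is 9.

9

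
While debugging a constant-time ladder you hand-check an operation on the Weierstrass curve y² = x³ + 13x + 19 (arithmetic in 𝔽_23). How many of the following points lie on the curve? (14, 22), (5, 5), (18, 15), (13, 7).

2

(14, 22): 22² ≡ 1, rhs ≡ 1 → on.
(5, 5): 5² ≡ 2, rhs ≡ 2 → on.
(18, 15): 15² ≡ 18, rhs ≡ 13 → off.
(13, 7): 7² ≡ 3, rhs ≡ 16 → off.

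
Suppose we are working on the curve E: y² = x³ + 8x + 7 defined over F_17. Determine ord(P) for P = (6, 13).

11

2P: tangent at (6, 13): λ = (3·6² + 8)/(2·13) ≡ 14/9. 9⁻¹ ≡ 2 (mod 17) since 9·2 = 18 ≡ 1, so λ ≡ 14·2 ≡ 11.
  x = λ² - 6 - 6 = 121 - 12 ≡ 7; y = λ·(6 - 7) - 13 ≡ 10. → (7, 10)
3P: (7, 10) + (6, 13). λ = (13 - 10)/(6 - 7) ≡ 3/16 mod 17. 16⁻¹ ≡ 16 (mod 17) since 16·16 = 256 ≡ 1, so λ ≡ 14.
  x = λ² - 7 - 6 = 196 - 13 ≡ 13; y = λ·(7 - 13) - 10 ≡ 8. → (13, 8)
4P: (13, 8) + (6, 13). λ = (13 - 8)/(6 - 13) ≡ 5/10 mod 17. 10⁻¹ ≡ 12 (mod 17) since 10·12 = 120 ≡ 1, so λ ≡ 9.
  x = λ² - 13 - 6 = 81 - 19 ≡ 11; y = λ·(13 - 11) - 8 ≡ 10. → (11, 10)
5P: (11, 10) + (6, 13). λ = (13 - 10)/(6 - 11) ≡ 3/12 mod 17. 12⁻¹ ≡ 10 (mod 17) since 12·10 = 120 ≡ 1, so λ ≡ 13.
  x = λ² - 11 - 6 = 169 - 17 ≡ 16; y = λ·(11 - 16) - 10 ≡ 10. → (16, 10)
6P: (16, 10) + (6, 13). λ = (13 - 10)/(6 - 16) ≡ 3/7 mod 17. 7⁻¹ ≡ 5 (mod 17), so λ ≡ 15.
  x = λ² - 16 - 6 = 225 - 22 ≡ 16; y = λ·(16 - 16) - 10 ≡ 7. → (16, 7)
7P: (16, 7) + (6, 13). λ = (13 - 7)/(6 - 16) ≡ 6/7 mod 17. 7⁻¹ ≡ 5 (mod 17), so λ ≡ 13.
  x = λ² - 16 - 6 = 169 - 22 ≡ 11; y = λ·(16 - 11) - 7 ≡ 7. → (11, 7)
8P: (11, 7) + (6, 13). λ = (13 - 7)/(6 - 11) ≡ 6/12 mod 17. 12⁻¹ ≡ 10 (mod 17), so λ ≡ 9.
  x = λ² - 11 - 6 = 81 - 17 ≡ 13; y = λ·(11 - 13) - 7 ≡ 9. → (13, 9)
9P: (13, 9) + (6, 13). λ = (13 - 9)/(6 - 13) ≡ 4/10 mod 17. 10⁻¹ ≡ 12 (mod 17), so λ ≡ 14.
  x = λ² - 13 - 6 = 196 - 19 ≡ 7; y = λ·(13 - 7) - 9 ≡ 7. → (7, 7)
10P: (7, 7) + (6, 13). λ = (13 - 7)/(6 - 7) ≡ 6/16 mod 17. 16⁻¹ ≡ 16 (mod 17), so λ ≡ 11.
  x = λ² - 7 - 6 = 121 - 13 ≡ 6; y = λ·(7 - 6) - 7 ≡ 4. → (6, 4)
11P: (6, 4) + (6, 13): same x and y₁ ≡ -y₂, so the sum is 𝒪.
11P = 𝒪, so the order is 11.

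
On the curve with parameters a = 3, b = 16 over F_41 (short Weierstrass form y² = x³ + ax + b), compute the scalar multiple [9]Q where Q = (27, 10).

Double-and-add on 9 = (1001)₂. Start with Q = (27, 10) for the leading 1-bit.
double: tangent at (27, 10): λ = (3·27² + 3)/(2·10) ≡ 17/20. 20⁻¹ ≡ 39 (mod 41), so λ ≡ 17·39 ≡ 7.
  x = λ² - 27 - 27 = 49 - 54 ≡ 36; y = λ·(27 - 36) - 10 ≡ 9. → (36, 9)
double: tangent at (36, 9): λ = (3·36² + 3)/(2·9) ≡ 37/18. 18⁻¹ ≡ 16 (mod 41) since 18·16 = 288 ≡ 1, so λ ≡ 37·16 ≡ 18.
  x = λ² - 36 - 36 = 324 - 72 ≡ 6; y = λ·(36 - 6) - 9 ≡ 39. → (6, 39)
double: tangent at (6, 39): λ = (3·6² + 3)/(2·39) ≡ 29/37. 37⁻¹ ≡ 10 (mod 41), so λ ≡ 29·10 ≡ 3.
  x = λ² - 6 - 6 = 9 - 12 ≡ 38; y = λ·(6 - 38) - 39 ≡ 29. → (38, 29)
add Q: (38, 29) + (27, 10). λ = (10 - 29)/(27 - 38) ≡ 22/30 mod 41. 30⁻¹ ≡ 26 (mod 41), so λ ≡ 39.
  x = λ² - 38 - 27 = 1521 - 65 ≡ 21; y = λ·(38 - 21) - 29 ≡ 19. → (21, 19)

(21, 19)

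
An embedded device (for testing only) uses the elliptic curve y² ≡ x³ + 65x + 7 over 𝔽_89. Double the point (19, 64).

tangent at (19, 64): λ = (3·19² + 65)/(2·64) ≡ 80/39. 39⁻¹ ≡ 16 (mod 89), so λ ≡ 80·16 ≡ 34.
  x = λ² - 19 - 19 = 1156 - 38 ≡ 50; y = λ·(19 - 50) - 64 ≡ 39. → (50, 39)

(50, 39)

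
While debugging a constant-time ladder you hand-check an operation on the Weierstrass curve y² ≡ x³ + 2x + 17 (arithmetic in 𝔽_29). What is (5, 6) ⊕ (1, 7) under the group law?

(5, 6) + (1, 7). λ = (7 - 6)/(1 - 5) ≡ 1/25 mod 29. 25⁻¹ ≡ 7 (mod 29) since 25·7 = 175 ≡ 1, so λ ≡ 7.
  x = λ² - 5 - 1 = 49 - 6 ≡ 14; y = λ·(5 - 14) - 6 ≡ 18. → (14, 18)

(14, 18)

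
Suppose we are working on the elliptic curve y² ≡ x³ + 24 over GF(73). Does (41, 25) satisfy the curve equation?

no

y² = 25² ≡ 41; x³ + 0x + 24 = 68945 ≡ 33 (mod 73). 41 ≠ 33.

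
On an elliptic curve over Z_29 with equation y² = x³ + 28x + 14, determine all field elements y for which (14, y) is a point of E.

none

x³ + 28x + 14 = 3150 ≡ 18 (mod 29).
18 is a non-residue mod 29; no y exists.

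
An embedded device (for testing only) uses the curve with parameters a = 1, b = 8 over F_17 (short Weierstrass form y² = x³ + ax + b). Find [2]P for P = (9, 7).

(3, 15)

tangent at (9, 7): λ = (3·9² + 1)/(2·7) ≡ 6/14. 14⁻¹ ≡ 11 (mod 17), so λ ≡ 6·11 ≡ 15.
  x = λ² - 9 - 9 = 225 - 18 ≡ 3; y = λ·(9 - 3) - 7 ≡ 15. → (3, 15)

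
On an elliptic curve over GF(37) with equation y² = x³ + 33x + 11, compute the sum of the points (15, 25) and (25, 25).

(34, 12)

(15, 25) + (25, 25). λ = (25 - 25)/(25 - 15) ≡ 0/10 mod 37. 10⁻¹ ≡ 26 (mod 37) since 10·26 = 260 ≡ 1, so λ ≡ 0.
  x = λ² - 15 - 25 = 0 - 40 ≡ 34; y = λ·(15 - 34) - 25 ≡ 12. → (34, 12)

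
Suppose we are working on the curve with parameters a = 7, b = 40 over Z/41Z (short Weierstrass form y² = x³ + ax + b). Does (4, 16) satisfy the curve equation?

no

y² = 16² ≡ 10; x³ + 7x + 40 = 132 ≡ 9 (mod 41). 10 ≠ 9.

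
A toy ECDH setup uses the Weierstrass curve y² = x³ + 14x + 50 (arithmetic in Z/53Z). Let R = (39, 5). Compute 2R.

(12, 41)

tangent at (39, 5): λ = (3·39² + 14)/(2·5) ≡ 19/10. 10⁻¹ ≡ 16 (mod 53), so λ ≡ 19·16 ≡ 39.
  x = λ² - 39 - 39 = 1521 - 78 ≡ 12; y = λ·(39 - 12) - 5 ≡ 41. → (12, 41)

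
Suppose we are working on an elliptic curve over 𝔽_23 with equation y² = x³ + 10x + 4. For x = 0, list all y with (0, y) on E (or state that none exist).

x³ + 10x + 4 = 4 ≡ 4 (mod 23).
Square roots of 4 mod 23: 2 and 21 (since 2² = 4 ≡ 4).

2, 21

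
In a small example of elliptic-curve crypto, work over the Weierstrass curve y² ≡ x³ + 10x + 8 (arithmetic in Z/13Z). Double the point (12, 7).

tangent at (12, 7): λ = (3·12² + 10)/(2·7) ≡ 0/1. 1⁻¹ ≡ 1 (mod 13), so λ ≡ 0·1 ≡ 0.
  x = λ² - 12 - 12 = 0 - 24 ≡ 2; y = λ·(12 - 2) - 7 ≡ 6. → (2, 6)

(2, 6)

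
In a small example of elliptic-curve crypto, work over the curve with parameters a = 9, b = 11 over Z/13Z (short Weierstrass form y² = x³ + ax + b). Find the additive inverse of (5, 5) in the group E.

(5, 8)

-(5, 5) = (5, -5 mod 13) = (5, 8).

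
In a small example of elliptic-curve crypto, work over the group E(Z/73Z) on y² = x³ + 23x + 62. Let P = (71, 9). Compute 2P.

(40, 31)

tangent at (71, 9): λ = (3·71² + 23)/(2·9) ≡ 35/18. 18⁻¹ ≡ 69 (mod 73) since 18·69 = 1242 ≡ 1, so λ ≡ 35·69 ≡ 6.
  x = λ² - 71 - 71 = 36 - 142 ≡ 40; y = λ·(71 - 40) - 9 ≡ 31. → (40, 31)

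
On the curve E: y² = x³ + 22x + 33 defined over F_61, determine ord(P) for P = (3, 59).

2P: tangent at (3, 59): λ = (3·3² + 22)/(2·59) ≡ 49/57. 57⁻¹ ≡ 15 (mod 61) since 57·15 = 855 ≡ 1, so λ ≡ 49·15 ≡ 3.
  x = λ² - 3 - 3 = 9 - 6 ≡ 3; y = λ·(3 - 3) - 59 ≡ 2. → (3, 2)
3P: (3, 2) + (3, 59): same x and y₁ ≡ -y₂, so the sum is the point at infinity.
3P = the point at infinity, so the order is 3.

3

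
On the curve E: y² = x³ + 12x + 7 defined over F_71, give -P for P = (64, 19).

-(64, 19) = (64, -19 mod 71) = (64, 52).

(64, 52)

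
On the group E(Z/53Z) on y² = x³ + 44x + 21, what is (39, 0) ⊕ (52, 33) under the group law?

(39, 0) + (52, 33). λ = (33 - 0)/(52 - 39) ≡ 33/13 mod 53. 13⁻¹ ≡ 49 (mod 53), so λ ≡ 27.
  x = λ² - 39 - 52 = 729 - 91 ≡ 2; y = λ·(39 - 2) - 0 ≡ 45. → (2, 45)

(2, 45)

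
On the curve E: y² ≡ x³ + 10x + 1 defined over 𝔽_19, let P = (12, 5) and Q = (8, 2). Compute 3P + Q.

(11, 6)

First 3P:
Repeated addition: build up to 3P.
2P: tangent at (12, 5): λ = (3·12² + 10)/(2·5) ≡ 5/10. 10⁻¹ ≡ 2 (mod 19), so λ ≡ 5·2 ≡ 10.
  x = λ² - 12 - 12 = 100 - 24 ≡ 0; y = λ·(12 - 0) - 5 ≡ 1. → (0, 1)
3P: (0, 1) + (12, 5). λ = (5 - 1)/(12 - 0) ≡ 4/12 mod 19. 12⁻¹ ≡ 8 (mod 19), so λ ≡ 13.
  x = λ² - 0 - 12 = 169 - 12 ≡ 5; y = λ·(0 - 5) - 1 ≡ 10. → (5, 10)
3P = (5, 10).
Finally 3P + Q:
(5, 10) + (8, 2). λ = (2 - 10)/(8 - 5) ≡ 11/3 mod 19. 3⁻¹ ≡ 13 (mod 19) since 3·13 = 39 ≡ 1, so λ ≡ 10.
  x = λ² - 5 - 8 = 100 - 13 ≡ 11; y = λ·(5 - 11) - 10 ≡ 6. → (11, 6)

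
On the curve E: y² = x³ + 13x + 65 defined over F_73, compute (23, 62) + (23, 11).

O

The two points share x = 23 and their y-coordinates satisfy 62 + 11 ≡ 0 (mod 73), so they are inverses. Their sum is O.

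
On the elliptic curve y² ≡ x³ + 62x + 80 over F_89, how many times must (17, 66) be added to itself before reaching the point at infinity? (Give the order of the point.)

2P: tangent at (17, 66): λ = (3·17² + 62)/(2·66) ≡ 39/43. 43⁻¹ ≡ 29 (mod 89), so λ ≡ 39·29 ≡ 63.
  x = λ² - 17 - 17 = 3969 - 34 ≡ 19; y = λ·(17 - 19) - 66 ≡ 75. → (19, 75)
3P: (19, 75) + (17, 66). λ = (66 - 75)/(17 - 19) ≡ 80/87 mod 89. 87⁻¹ ≡ 44 (mod 89) since 87·44 = 3828 ≡ 1, so λ ≡ 49.
  x = λ² - 19 - 17 = 2401 - 36 ≡ 51; y = λ·(19 - 51) - 75 ≡ 48. → (51, 48)
4P: (51, 48) + (17, 66). λ = (66 - 48)/(17 - 51) ≡ 18/55 mod 89. 55⁻¹ ≡ 34 (mod 89), so λ ≡ 78.
  x = λ² - 51 - 17 = 6084 - 68 ≡ 53; y = λ·(51 - 53) - 48 ≡ 63. → (53, 63)
5P: (53, 63) + (17, 66). λ = (66 - 63)/(17 - 53) ≡ 3/53 mod 89. 53⁻¹ ≡ 42 (mod 89), so λ ≡ 37.
  x = λ² - 53 - 17 = 1369 - 70 ≡ 53; y = λ·(53 - 53) - 63 ≡ 26. → (53, 26)
6P: (53, 26) + (17, 66). λ = (66 - 26)/(17 - 53) ≡ 40/53 mod 89. 53⁻¹ ≡ 42 (mod 89), so λ ≡ 78.
  x = λ² - 53 - 17 = 6084 - 70 ≡ 51; y = λ·(53 - 51) - 26 ≡ 41. → (51, 41)
7P: (51, 41) + (17, 66). λ = (66 - 41)/(17 - 51) ≡ 25/55 mod 89. 55⁻¹ ≡ 34 (mod 89) since 55·34 = 1870 ≡ 1, so λ ≡ 49.
  x = λ² - 51 - 17 = 2401 - 68 ≡ 19; y = λ·(51 - 19) - 41 ≡ 14. → (19, 14)
8P: (19, 14) + (17, 66). λ = (66 - 14)/(17 - 19) ≡ 52/87 mod 89. 87⁻¹ ≡ 44 (mod 89), so λ ≡ 63.
  x = λ² - 19 - 17 = 3969 - 36 ≡ 17; y = λ·(19 - 17) - 14 ≡ 23. → (17, 23)
9P: (17, 23) + (17, 66): same x and y₁ ≡ -y₂, so the sum is the point at infinity.
9P = the point at infinity, so the order is 9.

9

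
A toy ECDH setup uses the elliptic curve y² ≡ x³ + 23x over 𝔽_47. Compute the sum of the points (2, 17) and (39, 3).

(2, 17) + (39, 3). λ = (3 - 17)/(39 - 2) ≡ 33/37 mod 47. 37⁻¹ ≡ 14 (mod 47), so λ ≡ 39.
  x = λ² - 2 - 39 = 1521 - 41 ≡ 23; y = λ·(2 - 23) - 17 ≡ 10. → (23, 10)

(23, 10)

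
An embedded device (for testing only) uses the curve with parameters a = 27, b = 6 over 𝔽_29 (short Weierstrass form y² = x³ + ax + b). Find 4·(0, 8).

Write P = (0, 8).
Repeated addition: build up to 4P.
2P: tangent at (0, 8): λ = (3·0² + 27)/(2·8) ≡ 27/16. 16⁻¹ ≡ 20 (mod 29) since 16·20 = 320 ≡ 1, so λ ≡ 27·20 ≡ 18.
  x = λ² - 0 - 0 = 324 - 0 ≡ 5; y = λ·(0 - 5) - 8 ≡ 18. → (5, 18)
3P: (5, 18) + (0, 8). λ = (8 - 18)/(0 - 5) ≡ 19/24 mod 29. 24⁻¹ ≡ 23 (mod 29) since 24·23 = 552 ≡ 1, so λ ≡ 2.
  x = λ² - 5 - 0 = 4 - 5 ≡ 28; y = λ·(5 - 28) - 18 ≡ 23. → (28, 23)
4P: (28, 23) + (0, 8). λ = (8 - 23)/(0 - 28) ≡ 14/1 mod 29. 1⁻¹ ≡ 1 (mod 29) since 1·1 = 1 ≡ 1, so λ ≡ 14.
  x = λ² - 28 - 0 = 196 - 28 ≡ 23; y = λ·(28 - 23) - 23 ≡ 18. → (23, 18)

(23, 18)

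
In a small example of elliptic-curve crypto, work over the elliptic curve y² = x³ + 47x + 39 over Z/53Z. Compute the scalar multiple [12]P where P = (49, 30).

Repeated addition: build up to 12P.
2P: tangent at (49, 30): λ = (3·49² + 47)/(2·30) ≡ 42/7. 7⁻¹ ≡ 38 (mod 53), so λ ≡ 42·38 ≡ 6.
  x = λ² - 49 - 49 = 36 - 98 ≡ 44; y = λ·(49 - 44) - 30 ≡ 0. → (44, 0)
3P: (44, 0) + (49, 30). λ = (30 - 0)/(49 - 44) ≡ 30/5 mod 53. 5⁻¹ ≡ 32 (mod 53), so λ ≡ 6.
  x = λ² - 44 - 49 = 36 - 93 ≡ 49; y = λ·(44 - 49) - 0 ≡ 23. → (49, 23)
4P: (49, 23) + (49, 30): same x and y₁ ≡ -y₂, so the sum is the point at infinity.
5P: the point at infinity + (49, 30) = (49, 30) (identity).
6P: tangent at (49, 30): λ = (3·49² + 47)/(2·30) ≡ 42/7. 7⁻¹ ≡ 38 (mod 53), so λ ≡ 42·38 ≡ 6.
  x = λ² - 49 - 49 = 36 - 98 ≡ 44; y = λ·(49 - 44) - 30 ≡ 0. → (44, 0)
7P: (44, 0) + (49, 30). λ = (30 - 0)/(49 - 44) ≡ 30/5 mod 53. 5⁻¹ ≡ 32 (mod 53) since 5·32 = 160 ≡ 1, so λ ≡ 6.
  x = λ² - 44 - 49 = 36 - 93 ≡ 49; y = λ·(44 - 49) - 0 ≡ 23. → (49, 23)
8P: (49, 23) + (49, 30): same x and y₁ ≡ -y₂, so the sum is the point at infinity.
9P: the point at infinity + (49, 30) = (49, 30) (identity).
10P: tangent at (49, 30): λ = (3·49² + 47)/(2·30) ≡ 42/7. 7⁻¹ ≡ 38 (mod 53), so λ ≡ 42·38 ≡ 6.
  x = λ² - 49 - 49 = 36 - 98 ≡ 44; y = λ·(49 - 44) - 30 ≡ 0. → (44, 0)
11P: (44, 0) + (49, 30). λ = (30 - 0)/(49 - 44) ≡ 30/5 mod 53. 5⁻¹ ≡ 32 (mod 53) since 5·32 = 160 ≡ 1, so λ ≡ 6.
  x = λ² - 44 - 49 = 36 - 93 ≡ 49; y = λ·(44 - 49) - 0 ≡ 23. → (49, 23)
12P: (49, 23) + (49, 30): same x and y₁ ≡ -y₂, so the sum is the point at infinity.

O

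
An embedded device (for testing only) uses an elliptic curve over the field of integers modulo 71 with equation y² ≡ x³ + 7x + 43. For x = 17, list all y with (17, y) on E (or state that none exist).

none

x³ + 7x + 43 = 5075 ≡ 34 (mod 71).
34 is a non-residue mod 71; no y exists.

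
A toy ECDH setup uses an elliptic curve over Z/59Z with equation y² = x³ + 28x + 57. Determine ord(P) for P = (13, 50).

9

2P: tangent at (13, 50): λ = (3·13² + 28)/(2·50) ≡ 4/41. 41⁻¹ ≡ 36 (mod 59), so λ ≡ 4·36 ≡ 26.
  x = λ² - 13 - 13 = 676 - 26 ≡ 1; y = λ·(13 - 1) - 50 ≡ 26. → (1, 26)
3P: (1, 26) + (13, 50). λ = (50 - 26)/(13 - 1) ≡ 24/12 mod 59. 12⁻¹ ≡ 5 (mod 59) since 12·5 = 60 ≡ 1, so λ ≡ 2.
  x = λ² - 1 - 13 = 4 - 14 ≡ 49; y = λ·(1 - 49) - 26 ≡ 55. → (49, 55)
4P: (49, 55) + (13, 50). λ = (50 - 55)/(13 - 49) ≡ 54/23 mod 59. 23⁻¹ ≡ 18 (mod 59) since 23·18 = 414 ≡ 1, so λ ≡ 28.
  x = λ² - 49 - 13 = 784 - 62 ≡ 14; y = λ·(49 - 14) - 55 ≡ 40. → (14, 40)
5P: (14, 40) + (13, 50). λ = (50 - 40)/(13 - 14) ≡ 10/58 mod 59. 58⁻¹ ≡ 58 (mod 59), so λ ≡ 49.
  x = λ² - 14 - 13 = 2401 - 27 ≡ 14; y = λ·(14 - 14) - 40 ≡ 19. → (14, 19)
6P: (14, 19) + (13, 50). λ = (50 - 19)/(13 - 14) ≡ 31/58 mod 59. 58⁻¹ ≡ 58 (mod 59), so λ ≡ 28.
  x = λ² - 14 - 13 = 784 - 27 ≡ 49; y = λ·(14 - 49) - 19 ≡ 4. → (49, 4)
7P: (49, 4) + (13, 50). λ = (50 - 4)/(13 - 49) ≡ 46/23 mod 59. 23⁻¹ ≡ 18 (mod 59), so λ ≡ 2.
  x = λ² - 49 - 13 = 4 - 62 ≡ 1; y = λ·(49 - 1) - 4 ≡ 33. → (1, 33)
8P: (1, 33) + (13, 50). λ = (50 - 33)/(13 - 1) ≡ 17/12 mod 59. 12⁻¹ ≡ 5 (mod 59) since 12·5 = 60 ≡ 1, so λ ≡ 26.
  x = λ² - 1 - 13 = 676 - 14 ≡ 13; y = λ·(1 - 13) - 33 ≡ 9. → (13, 9)
9P: (13, 9) + (13, 50): same x and y₁ ≡ -y₂, so the sum is O.
9P = O, so the order is 9.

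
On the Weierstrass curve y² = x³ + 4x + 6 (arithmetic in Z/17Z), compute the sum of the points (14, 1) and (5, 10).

(16, 1)

(14, 1) + (5, 10). λ = (10 - 1)/(5 - 14) ≡ 9/8 mod 17. 8⁻¹ ≡ 15 (mod 17) since 8·15 = 120 ≡ 1, so λ ≡ 16.
  x = λ² - 14 - 5 = 256 - 19 ≡ 16; y = λ·(14 - 16) - 1 ≡ 1. → (16, 1)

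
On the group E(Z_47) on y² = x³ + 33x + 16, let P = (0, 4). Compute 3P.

(18, 12)

Repeated addition: build up to 3P.
2P: tangent at (0, 4): λ = (3·0² + 33)/(2·4) ≡ 33/8. 8⁻¹ ≡ 6 (mod 47) since 8·6 = 48 ≡ 1, so λ ≡ 33·6 ≡ 10.
  x = λ² - 0 - 0 = 100 - 0 ≡ 6; y = λ·(0 - 6) - 4 ≡ 30. → (6, 30)
3P: (6, 30) + (0, 4). λ = (4 - 30)/(0 - 6) ≡ 21/41 mod 47. 41⁻¹ ≡ 39 (mod 47), so λ ≡ 20.
  x = λ² - 6 - 0 = 400 - 6 ≡ 18; y = λ·(6 - 18) - 30 ≡ 12. → (18, 12)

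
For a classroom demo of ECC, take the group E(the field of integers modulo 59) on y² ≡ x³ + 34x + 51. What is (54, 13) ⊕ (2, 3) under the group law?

(54, 13) + (2, 3). λ = (3 - 13)/(2 - 54) ≡ 49/7 mod 59. 7⁻¹ ≡ 17 (mod 59), so λ ≡ 7.
  x = λ² - 54 - 2 = 49 - 56 ≡ 52; y = λ·(54 - 52) - 13 ≡ 1. → (52, 1)

(52, 1)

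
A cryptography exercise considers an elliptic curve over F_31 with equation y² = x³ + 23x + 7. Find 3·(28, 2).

Write G = (28, 2).
Repeated addition: build up to 3G.
2G: tangent at (28, 2): λ = (3·28² + 23)/(2·2) ≡ 19/4. 4⁻¹ ≡ 8 (mod 31) since 4·8 = 32 ≡ 1, so λ ≡ 19·8 ≡ 28.
  x = λ² - 28 - 28 = 784 - 56 ≡ 15; y = λ·(28 - 15) - 2 ≡ 21. → (15, 21)
3G: (15, 21) + (28, 2). λ = (2 - 21)/(28 - 15) ≡ 12/13 mod 31. 13⁻¹ ≡ 12 (mod 31) since 13·12 = 156 ≡ 1, so λ ≡ 20.
  x = λ² - 15 - 28 = 400 - 43 ≡ 16; y = λ·(15 - 16) - 21 ≡ 21. → (16, 21)

(16, 21)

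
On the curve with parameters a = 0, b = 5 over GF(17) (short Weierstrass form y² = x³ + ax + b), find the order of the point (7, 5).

2P: tangent at (7, 5): λ = (3·7² + 0)/(2·5) ≡ 11/10. 10⁻¹ ≡ 12 (mod 17), so λ ≡ 11·12 ≡ 13.
  x = λ² - 7 - 7 = 169 - 14 ≡ 2; y = λ·(7 - 2) - 5 ≡ 9. → (2, 9)
3P: (2, 9) + (7, 5). λ = (5 - 9)/(7 - 2) ≡ 13/5 mod 17. 5⁻¹ ≡ 7 (mod 17) since 5·7 = 35 ≡ 1, so λ ≡ 6.
  x = λ² - 2 - 7 = 36 - 9 ≡ 10; y = λ·(2 - 10) - 9 ≡ 11. → (10, 11)
4P: (10, 11) + (7, 5). λ = (5 - 11)/(7 - 10) ≡ 11/14 mod 17. 14⁻¹ ≡ 11 (mod 17), so λ ≡ 2.
  x = λ² - 10 - 7 = 4 - 17 ≡ 4; y = λ·(10 - 4) - 11 ≡ 1. → (4, 1)
5P: (4, 1) + (7, 5). λ = (5 - 1)/(7 - 4) ≡ 4/3 mod 17. 3⁻¹ ≡ 6 (mod 17), so λ ≡ 7.
  x = λ² - 4 - 7 = 49 - 11 ≡ 4; y = λ·(4 - 4) - 1 ≡ 16. → (4, 16)
6P: (4, 16) + (7, 5). λ = (5 - 16)/(7 - 4) ≡ 6/3 mod 17. 3⁻¹ ≡ 6 (mod 17), so λ ≡ 2.
  x = λ² - 4 - 7 = 4 - 11 ≡ 10; y = λ·(4 - 10) - 16 ≡ 6. → (10, 6)
7P: (10, 6) + (7, 5). λ = (5 - 6)/(7 - 10) ≡ 16/14 mod 17. 14⁻¹ ≡ 11 (mod 17) since 14·11 = 154 ≡ 1, so λ ≡ 6.
  x = λ² - 10 - 7 = 36 - 17 ≡ 2; y = λ·(10 - 2) - 6 ≡ 8. → (2, 8)
8P: (2, 8) + (7, 5). λ = (5 - 8)/(7 - 2) ≡ 14/5 mod 17. 5⁻¹ ≡ 7 (mod 17), so λ ≡ 13.
  x = λ² - 2 - 7 = 169 - 9 ≡ 7; y = λ·(2 - 7) - 8 ≡ 12. → (7, 12)
9P: (7, 12) + (7, 5): same x and y₁ ≡ -y₂, so the sum is ∞.
9P = ∞, so the order is 9.

9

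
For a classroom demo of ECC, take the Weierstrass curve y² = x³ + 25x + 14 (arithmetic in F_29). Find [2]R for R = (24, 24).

(23, 24)

tangent at (24, 24): λ = (3·24² + 25)/(2·24) ≡ 13/19. 19⁻¹ ≡ 26 (mod 29), so λ ≡ 13·26 ≡ 19.
  x = λ² - 24 - 24 = 361 - 48 ≡ 23; y = λ·(24 - 23) - 24 ≡ 24. → (23, 24)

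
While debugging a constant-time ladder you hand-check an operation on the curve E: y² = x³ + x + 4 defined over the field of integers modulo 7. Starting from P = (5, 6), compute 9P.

(5, 1)

Repeated addition: build up to 9P.
2P: tangent at (5, 6): λ = (3·5² + 1)/(2·6) ≡ 6/5. 5⁻¹ ≡ 3 (mod 7), so λ ≡ 6·3 ≡ 4.
  x = λ² - 5 - 5 = 16 - 10 ≡ 6; y = λ·(5 - 6) - 6 ≡ 4. → (6, 4)
3P: (6, 4) + (5, 6). λ = (6 - 4)/(5 - 6) ≡ 2/6 mod 7. 6⁻¹ ≡ 6 (mod 7), so λ ≡ 5.
  x = λ² - 6 - 5 = 25 - 11 ≡ 0; y = λ·(6 - 0) - 4 ≡ 5. → (0, 5)
4P: (0, 5) + (5, 6). λ = (6 - 5)/(5 - 0) ≡ 1/5 mod 7. 5⁻¹ ≡ 3 (mod 7), so λ ≡ 3.
  x = λ² - 0 - 5 = 9 - 5 ≡ 4; y = λ·(0 - 4) - 5 ≡ 4. → (4, 4)
5P: (4, 4) + (5, 6). λ = (6 - 4)/(5 - 4) ≡ 2/1 mod 7. 1⁻¹ ≡ 1 (mod 7), so λ ≡ 2.
  x = λ² - 4 - 5 = 4 - 9 ≡ 2; y = λ·(4 - 2) - 4 ≡ 0. → (2, 0)
6P: (2, 0) + (5, 6). λ = (6 - 0)/(5 - 2) ≡ 6/3 mod 7. 3⁻¹ ≡ 5 (mod 7), so λ ≡ 2.
  x = λ² - 2 - 5 = 4 - 7 ≡ 4; y = λ·(2 - 4) - 0 ≡ 3. → (4, 3)
7P: (4, 3) + (5, 6). λ = (6 - 3)/(5 - 4) ≡ 3/1 mod 7. 1⁻¹ ≡ 1 (mod 7), so λ ≡ 3.
  x = λ² - 4 - 5 = 9 - 9 ≡ 0; y = λ·(4 - 0) - 3 ≡ 2. → (0, 2)
8P: (0, 2) + (5, 6). λ = (6 - 2)/(5 - 0) ≡ 4/5 mod 7. 5⁻¹ ≡ 3 (mod 7), so λ ≡ 5.
  x = λ² - 0 - 5 = 25 - 5 ≡ 6; y = λ·(0 - 6) - 2 ≡ 3. → (6, 3)
9P: (6, 3) + (5, 6). λ = (6 - 3)/(5 - 6) ≡ 3/6 mod 7. 6⁻¹ ≡ 6 (mod 7), so λ ≡ 4.
  x = λ² - 6 - 5 = 16 - 11 ≡ 5; y = λ·(6 - 5) - 3 ≡ 1. → (5, 1)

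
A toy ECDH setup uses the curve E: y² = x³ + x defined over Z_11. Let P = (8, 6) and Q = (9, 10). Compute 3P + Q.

First 3P:
Repeated addition: build up to 3P.
2P: tangent at (8, 6): λ = (3·8² + 1)/(2·6) ≡ 6/1. 1⁻¹ ≡ 1 (mod 11) since 1·1 = 1 ≡ 1, so λ ≡ 6·1 ≡ 6.
  x = λ² - 8 - 8 = 36 - 16 ≡ 9; y = λ·(8 - 9) - 6 ≡ 10. → (9, 10)
3P: (9, 10) + (8, 6). λ = (6 - 10)/(8 - 9) ≡ 7/10 mod 11. 10⁻¹ ≡ 10 (mod 11) since 10·10 = 100 ≡ 1, so λ ≡ 4.
  x = λ² - 9 - 8 = 16 - 17 ≡ 10; y = λ·(9 - 10) - 10 ≡ 8. → (10, 8)
3P = (10, 8).
Finally 3P + Q:
(10, 8) + (9, 10). λ = (10 - 8)/(9 - 10) ≡ 2/10 mod 11. 10⁻¹ ≡ 10 (mod 11), so λ ≡ 9.
  x = λ² - 10 - 9 = 81 - 19 ≡ 7; y = λ·(10 - 7) - 8 ≡ 8. → (7, 8)

(7, 8)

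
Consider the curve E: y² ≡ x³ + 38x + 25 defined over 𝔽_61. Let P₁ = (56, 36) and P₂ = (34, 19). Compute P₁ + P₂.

(36, 46)

(56, 36) + (34, 19). λ = (19 - 36)/(34 - 56) ≡ 44/39 mod 61. 39⁻¹ ≡ 36 (mod 61), so λ ≡ 59.
  x = λ² - 56 - 34 = 3481 - 90 ≡ 36; y = λ·(56 - 36) - 36 ≡ 46. → (36, 46)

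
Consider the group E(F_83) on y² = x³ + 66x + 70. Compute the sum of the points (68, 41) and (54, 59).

(5, 44)

(68, 41) + (54, 59). λ = (59 - 41)/(54 - 68) ≡ 18/69 mod 83. 69⁻¹ ≡ 77 (mod 83), so λ ≡ 58.
  x = λ² - 68 - 54 = 3364 - 122 ≡ 5; y = λ·(68 - 5) - 41 ≡ 44. → (5, 44)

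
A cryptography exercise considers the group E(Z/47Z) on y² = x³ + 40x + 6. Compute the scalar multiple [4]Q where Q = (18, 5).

(5, 7)

Double-and-add on 4 = (100)₂. Start with Q = (18, 5) for the leading 1-bit.
double: tangent at (18, 5): λ = (3·18² + 40)/(2·5) ≡ 25/10. 10⁻¹ ≡ 33 (mod 47), so λ ≡ 25·33 ≡ 26.
  x = λ² - 18 - 18 = 676 - 36 ≡ 29; y = λ·(18 - 29) - 5 ≡ 38. → (29, 38)
double: tangent at (29, 38): λ = (3·29² + 40)/(2·38) ≡ 25/29. 29⁻¹ ≡ 13 (mod 47) since 29·13 = 377 ≡ 1, so λ ≡ 25·13 ≡ 43.
  x = λ² - 29 - 29 = 1849 - 58 ≡ 5; y = λ·(29 - 5) - 38 ≡ 7. → (5, 7)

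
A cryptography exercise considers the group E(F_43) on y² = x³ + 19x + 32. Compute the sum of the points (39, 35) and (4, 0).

(39, 35) + (4, 0). λ = (0 - 35)/(4 - 39) ≡ 8/8 mod 43. 8⁻¹ ≡ 27 (mod 43), so λ ≡ 1.
  x = λ² - 39 - 4 = 1 - 43 ≡ 1; y = λ·(39 - 1) - 35 ≡ 3. → (1, 3)

(1, 3)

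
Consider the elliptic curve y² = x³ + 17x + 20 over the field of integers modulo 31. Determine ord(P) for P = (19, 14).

10

2P: tangent at (19, 14): λ = (3·19² + 17)/(2·14) ≡ 15/28. 28⁻¹ ≡ 10 (mod 31), so λ ≡ 15·10 ≡ 26.
  x = λ² - 19 - 19 = 676 - 38 ≡ 18; y = λ·(19 - 18) - 14 ≡ 12. → (18, 12)
3P: (18, 12) + (19, 14). λ = (14 - 12)/(19 - 18) ≡ 2/1 mod 31. 1⁻¹ ≡ 1 (mod 31), so λ ≡ 2.
  x = λ² - 18 - 19 = 4 - 37 ≡ 29; y = λ·(18 - 29) - 12 ≡ 28. → (29, 28)
4P: (29, 28) + (19, 14). λ = (14 - 28)/(19 - 29) ≡ 17/21 mod 31. 21⁻¹ ≡ 3 (mod 31), so λ ≡ 20.
  x = λ² - 29 - 19 = 400 - 48 ≡ 11; y = λ·(29 - 11) - 28 ≡ 22. → (11, 22)
5P: (11, 22) + (19, 14). λ = (14 - 22)/(19 - 11) ≡ 23/8 mod 31. 8⁻¹ ≡ 4 (mod 31), so λ ≡ 30.
  x = λ² - 11 - 19 = 900 - 30 ≡ 2; y = λ·(11 - 2) - 22 ≡ 0. → (2, 0)
6P: (2, 0) + (19, 14). λ = (14 - 0)/(19 - 2) ≡ 14/17 mod 31. 17⁻¹ ≡ 11 (mod 31), so λ ≡ 30.
  x = λ² - 2 - 19 = 900 - 21 ≡ 11; y = λ·(2 - 11) - 0 ≡ 9. → (11, 9)
7P: (11, 9) + (19, 14). λ = (14 - 9)/(19 - 11) ≡ 5/8 mod 31. 8⁻¹ ≡ 4 (mod 31), so λ ≡ 20.
  x = λ² - 11 - 19 = 400 - 30 ≡ 29; y = λ·(11 - 29) - 9 ≡ 3. → (29, 3)
8P: (29, 3) + (19, 14). λ = (14 - 3)/(19 - 29) ≡ 11/21 mod 31. 21⁻¹ ≡ 3 (mod 31), so λ ≡ 2.
  x = λ² - 29 - 19 = 4 - 48 ≡ 18; y = λ·(29 - 18) - 3 ≡ 19. → (18, 19)
9P: (18, 19) + (19, 14). λ = (14 - 19)/(19 - 18) ≡ 26/1 mod 31. 1⁻¹ ≡ 1 (mod 31), so λ ≡ 26.
  x = λ² - 18 - 19 = 676 - 37 ≡ 19; y = λ·(18 - 19) - 19 ≡ 17. → (19, 17)
10P: (19, 17) + (19, 14): same x and y₁ ≡ -y₂, so the sum is ∞.
10P = ∞, so the order is 10.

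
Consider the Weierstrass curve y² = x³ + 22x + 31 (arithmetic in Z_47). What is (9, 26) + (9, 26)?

(18, 14)

tangent at (9, 26): λ = (3·9² + 22)/(2·26) ≡ 30/5. 5⁻¹ ≡ 19 (mod 47), so λ ≡ 30·19 ≡ 6.
  x = λ² - 9 - 9 = 36 - 18 ≡ 18; y = λ·(9 - 18) - 26 ≡ 14. → (18, 14)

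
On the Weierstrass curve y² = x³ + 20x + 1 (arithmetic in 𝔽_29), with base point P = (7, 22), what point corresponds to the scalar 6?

Repeated addition: build up to 6P.
2P: tangent at (7, 22): λ = (3·7² + 20)/(2·22) ≡ 22/15. 15⁻¹ ≡ 2 (mod 29), so λ ≡ 22·2 ≡ 15.
  x = λ² - 7 - 7 = 225 - 14 ≡ 8; y = λ·(7 - 8) - 22 ≡ 21. → (8, 21)
3P: (8, 21) + (7, 22). λ = (22 - 21)/(7 - 8) ≡ 1/28 mod 29. 28⁻¹ ≡ 28 (mod 29) since 28·28 = 784 ≡ 1, so λ ≡ 28.
  x = λ² - 8 - 7 = 784 - 15 ≡ 15; y = λ·(8 - 15) - 21 ≡ 15. → (15, 15)
4P: (15, 15) + (7, 22). λ = (22 - 15)/(7 - 15) ≡ 7/21 mod 29. 21⁻¹ ≡ 18 (mod 29), so λ ≡ 10.
  x = λ² - 15 - 7 = 100 - 22 ≡ 20; y = λ·(15 - 20) - 15 ≡ 22. → (20, 22)
5P: (20, 22) + (7, 22). λ = (22 - 22)/(7 - 20) ≡ 0/16 mod 29. 16⁻¹ ≡ 20 (mod 29), so λ ≡ 0.
  x = λ² - 20 - 7 = 0 - 27 ≡ 2; y = λ·(20 - 2) - 22 ≡ 7. → (2, 7)
6P: (2, 7) + (7, 22). λ = (22 - 7)/(7 - 2) ≡ 15/5 mod 29. 5⁻¹ ≡ 6 (mod 29), so λ ≡ 3.
  x = λ² - 2 - 7 = 9 - 9 ≡ 0; y = λ·(2 - 0) - 7 ≡ 28. → (0, 28)

(0, 28)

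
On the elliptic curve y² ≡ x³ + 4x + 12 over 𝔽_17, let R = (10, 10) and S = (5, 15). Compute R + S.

(3, 0)

(10, 10) + (5, 15). λ = (15 - 10)/(5 - 10) ≡ 5/12 mod 17. 12⁻¹ ≡ 10 (mod 17) since 12·10 = 120 ≡ 1, so λ ≡ 16.
  x = λ² - 10 - 5 = 256 - 15 ≡ 3; y = λ·(10 - 3) - 10 ≡ 0. → (3, 0)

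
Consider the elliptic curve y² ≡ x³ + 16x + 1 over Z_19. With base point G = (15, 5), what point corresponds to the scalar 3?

Repeated addition: build up to 3G.
2G: tangent at (15, 5): λ = (3·15² + 16)/(2·5) ≡ 7/10. 10⁻¹ ≡ 2 (mod 19) since 10·2 = 20 ≡ 1, so λ ≡ 7·2 ≡ 14.
  x = λ² - 15 - 15 = 196 - 30 ≡ 14; y = λ·(15 - 14) - 5 ≡ 9. → (14, 9)
3G: (14, 9) + (15, 5). λ = (5 - 9)/(15 - 14) ≡ 15/1 mod 19. 1⁻¹ ≡ 1 (mod 19), so λ ≡ 15.
  x = λ² - 14 - 15 = 225 - 29 ≡ 6; y = λ·(14 - 6) - 9 ≡ 16. → (6, 16)

(6, 16)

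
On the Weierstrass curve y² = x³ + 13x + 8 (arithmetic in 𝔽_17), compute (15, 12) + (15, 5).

The two points share x = 15 and their y-coordinates satisfy 12 + 5 ≡ 0 (mod 17), so they are inverses. Their sum is the point at infinity.

O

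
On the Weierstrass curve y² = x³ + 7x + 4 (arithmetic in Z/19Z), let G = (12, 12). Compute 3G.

Repeated addition: build up to 3G.
2G: tangent at (12, 12): λ = (3·12² + 7)/(2·12) ≡ 2/5. 5⁻¹ ≡ 4 (mod 19), so λ ≡ 2·4 ≡ 8.
  x = λ² - 12 - 12 = 64 - 24 ≡ 2; y = λ·(12 - 2) - 12 ≡ 11. → (2, 11)
3G: (2, 11) + (12, 12). λ = (12 - 11)/(12 - 2) ≡ 1/10 mod 19. 10⁻¹ ≡ 2 (mod 19) since 10·2 = 20 ≡ 1, so λ ≡ 2.
  x = λ² - 2 - 12 = 4 - 14 ≡ 9; y = λ·(2 - 9) - 11 ≡ 13. → (9, 13)

(9, 13)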